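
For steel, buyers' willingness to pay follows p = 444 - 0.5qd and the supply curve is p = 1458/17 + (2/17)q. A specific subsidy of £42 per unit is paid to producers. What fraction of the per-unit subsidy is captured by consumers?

Pre-subsidy: 444 - 0.5q = 1458/17 + (2/17)q gives q* = 580 and p* = 154.
With the subsidy, sellers receive ps = pb + 42 for each unit, where pb is the price buyers pay.
On the curves, pb = 444 - 0.5q and ps = 1458/17 + (2/17)q; the wedge ps − pb = 42 gives 1458/17 + (2/17)q − (444 - 0.5q) = 42, so q' = 648.
Then pb = 444 − 0.5·648 = 120 and ps = 1458/17 + (2/17)·648 = 162.
Buyers' price falls by p* − pb = 154 − 120 = 34; sellers' price rises by ps − p* = 162 − 154 = 8.
So consumers capture 34/42 = 17/21 of each unit of subsidy.

Consumer share = 17/21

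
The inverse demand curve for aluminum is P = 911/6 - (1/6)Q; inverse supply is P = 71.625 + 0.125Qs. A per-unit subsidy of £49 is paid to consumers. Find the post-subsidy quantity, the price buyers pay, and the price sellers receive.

Pre-subsidy: 911/6 - (1/6)Q = 71.625 + 0.125Q gives Q* = 275 and P* = 106.
With the rebate, buyers effectively pay Pb = Ps − 49, where Ps is the price sellers receive.
On the curves, Pb = 911/6 - (1/6)Q and Ps = 71.625 + 0.125Q; the wedge Ps − Pb = 49 gives 71.625 + 0.125Q − (911/6 - (1/6)Q) = 49, so Q' = 443.
Then Pb = 911/6 − (1/6)·443 = 78 and Ps = 71.625 + 0.125·443 = 127.

Q' = 443; buyers pay £78; sellers receive £127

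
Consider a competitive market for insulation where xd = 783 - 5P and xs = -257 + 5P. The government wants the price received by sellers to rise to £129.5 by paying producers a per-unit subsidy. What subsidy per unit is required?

Required subsidy s = £51 per unit

At a seller price of 129.5, quantity supplied is -257 + 5·129.5 = 390.5.
Buyers absorb 390.5 only when they pay Pb with 783 − 5·Pb = 390.5, i.e. Pb = 78.5.
s = Ps − Pb = 129.5 − 78.5 = 51.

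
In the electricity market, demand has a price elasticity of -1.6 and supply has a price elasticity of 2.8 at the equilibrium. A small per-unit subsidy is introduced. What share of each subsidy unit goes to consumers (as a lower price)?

Consumer share = 7/11

For a small subsidy around the equilibrium, the benefit split depends on the relative slopes, which at a point are proportional to the elasticities.
Buyer share = εs/(εs + |εd|) = 2.8/(2.8 + 1.6) = 7/11; seller share = |εd|/(εs + |εd|) = 4/11.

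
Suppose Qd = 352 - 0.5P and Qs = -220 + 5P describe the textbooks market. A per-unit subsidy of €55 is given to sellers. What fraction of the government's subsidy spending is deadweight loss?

Pre-subsidy: 352 - 0.5P = -220 + 5P gives P* = 104, Q* = 300.
With the subsidy, sellers receive Ps = Pb + 55 for each unit, where Pb is the price buyers pay.
Supply in terms of Pb becomes Qs = -220 + 5(Pb + 55) = 55 + 5Pb. Setting this equal to demand: 352 - 0.5Pb = 55 + 5Pb, so Pb = 54.
Sellers receive Ps = 54 + 55 = 109; Q' = 352 − 0.5·54 = 325.
ΔCS = ½(300 + 325)(104 − 54) = 15625; ΔPS = ½(300 + 325)(109 − 104) = 1562.5.
Government spending = 55 × 325 = 17875.
DWL = ½ × 55 × (325 − 300) = 687.5; fraction = 687.5 / 17875 = 1/26.

DWL / government spending = 1/26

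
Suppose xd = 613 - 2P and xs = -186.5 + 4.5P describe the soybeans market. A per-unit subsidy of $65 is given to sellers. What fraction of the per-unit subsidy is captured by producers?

Pre-subsidy: 613 - 2P = -186.5 + 4.5P gives P* = 123, x* = 367.
With the subsidy, sellers receive Ps = Pb + 65 for each unit, where Pb is the price buyers pay.
Supply in terms of Pb becomes xs = -186.5 + 4.5(Pb + 65) = 106 + 4.5Pb. Setting this equal to demand: 613 - 2Pb = 106 + 4.5Pb, so Pb = 78.
Sellers receive Ps = 78 + 65 = 143; x' = 613 − 2·78 = 457.
Buyers' price falls by P* − Pb = 123 − 78 = 45; sellers' price rises by Ps − P* = 143 − 123 = 20.
So producers capture 20/65 = 4/13 of each unit of subsidy.

Producer share = 4/13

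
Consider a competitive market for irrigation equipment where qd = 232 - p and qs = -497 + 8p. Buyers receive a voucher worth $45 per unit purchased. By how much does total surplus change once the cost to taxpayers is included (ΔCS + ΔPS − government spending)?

Net change in total surplus = -$900

Pre-subsidy: 232 - p = -497 + 8p gives p* = 81, q* = 151.
With the rebate, buyers effectively pay pb = ps − 45, where ps is the price sellers receive.
Demand in terms of ps becomes qd = 232 − 1(ps − 45) = 277 - ps. Setting this equal to supply: 277 - ps = -497 + 8ps, so ps = 86.
Buyers pay pb = 86 − 45 = 41; q' = -497 + 8·86 = 191.
ΔCS = ½(151 + 191)(81 − 41) = 6840; ΔPS = ½(151 + 191)(86 − 81) = 855.
Government spending = 45 × 191 = 8595.
Net change = 6840 + 855 − 8595 = -900. The loss equals the DWL triangle ½·45·40.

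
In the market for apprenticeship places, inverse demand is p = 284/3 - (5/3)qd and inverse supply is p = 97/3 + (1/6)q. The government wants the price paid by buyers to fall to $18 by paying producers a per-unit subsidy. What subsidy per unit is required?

At a buyer price of 18, quantity demanded is 56.8 − 0.6·18 = 46.
Sellers supply 46 only when they receive ps = 97/3 + (1/6)·46 = 40.
s = ps − pb = 40 − 18 = 22.

Required subsidy s = $22 per unit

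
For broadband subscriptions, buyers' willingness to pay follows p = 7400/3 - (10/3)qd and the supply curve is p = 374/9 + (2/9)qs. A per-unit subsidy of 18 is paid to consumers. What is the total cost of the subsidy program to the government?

Government cost = 12368.25

Pre-subsidy: 7400/3 - (10/3)q = 374/9 + (2/9)q gives q* = 682.0625 and p* = 193.125.
With the rebate, buyers effectively pay pb = ps − 18, where ps is the price sellers receive.
On the curves, pb = 7400/3 - (10/3)q and ps = 374/9 + (2/9)q; the wedge ps − pb = 18 gives 374/9 + (2/9)q − (7400/3 - (10/3)q) = 18, so q' = 687.125.
Then pb = 7400/3 − (10/3)·687.125 = 176.25 and ps = 374/9 + (2/9)·687.125 = 194.25.
Government outlay = subsidy × quantity = 18 × 687.125 = 12368.25.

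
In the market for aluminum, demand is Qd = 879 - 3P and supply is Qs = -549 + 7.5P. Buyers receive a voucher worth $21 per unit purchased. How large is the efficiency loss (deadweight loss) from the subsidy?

Deadweight loss = $472.5

Pre-subsidy: 879 - 3P = -549 + 7.5P gives P* = 136, Q* = 471.
With the rebate, buyers effectively pay Pb = Ps − 21, where Ps is the price sellers receive.
Demand in terms of Ps becomes Qd = 879 − 3(Ps − 21) = 942 - 3Ps. Setting this equal to supply: 942 - 3Ps = -549 + 7.5Ps, so Ps = 142.
Buyers pay Pb = 142 − 21 = 121; Q' = -549 + 7.5·142 = 516.
The subsidy expands output by 516 − 471 = 45 past the efficient level; on those units the gap between marginal cost and willingness to pay runs from 0 up to 21.
DWL = ½ × 21 × 45 = 472.5.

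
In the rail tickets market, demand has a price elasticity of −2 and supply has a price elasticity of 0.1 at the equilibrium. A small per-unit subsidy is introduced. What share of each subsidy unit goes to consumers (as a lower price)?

Consumer share = 1/21

For a small subsidy around the equilibrium, the benefit split depends on the relative slopes, which at a point are proportional to the elasticities.
Buyer share = εs/(εs + |εd|) = 0.1/(0.1 + 2) = 1/21; seller share = |εd|/(εs + |εd|) = 20/21.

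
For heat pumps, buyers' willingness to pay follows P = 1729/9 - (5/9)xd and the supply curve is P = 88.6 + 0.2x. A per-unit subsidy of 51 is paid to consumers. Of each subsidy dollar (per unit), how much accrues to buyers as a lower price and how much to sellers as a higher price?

Pre-subsidy: 1729/9 - (5/9)x = 88.6 + 0.2x gives x* = 137 and P* = 116.
With the rebate, buyers effectively pay Pb = Ps − 51, where Ps is the price sellers receive.
On the curves, Pb = 1729/9 - (5/9)x and Ps = 88.6 + 0.2x; the wedge Ps − Pb = 51 gives 88.6 + 0.2x − (1729/9 - (5/9)x) = 51, so x' = 204.5.
Then Pb = 1729/9 − (5/9)·204.5 = 78.5 and Ps = 88.6 + 0.2·204.5 = 129.5.
Buyers' price falls by P* − Pb = 116 − 78.5 = 37.5; sellers' price rises by Ps − P* = 129.5 − 116 = 13.5.

Buyers gain 37.5 per unit; sellers gain 13.5 per unit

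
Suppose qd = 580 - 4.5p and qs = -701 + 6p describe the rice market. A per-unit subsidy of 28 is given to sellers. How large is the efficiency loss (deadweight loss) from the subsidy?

Deadweight loss = 1008

Pre-subsidy: 580 - 4.5p = -701 + 6p gives p* = 122, q* = 31.
With the subsidy, sellers receive ps = pb + 28 for each unit, where pb is the price buyers pay.
Supply in terms of pb becomes qs = -701 + 6(pb + 28) = -533 + 6pb. Setting this equal to demand: 580 - 4.5pb = -533 + 6pb, so pb = 106.
Sellers receive ps = 106 + 28 = 134; q' = 580 − 4.5·106 = 103.
The subsidy expands output by 103 − 31 = 72 past the efficient level; on those units the gap between marginal cost and willingness to pay runs from 0 up to 28.
DWL = ½ × 28 × 72 = 1008.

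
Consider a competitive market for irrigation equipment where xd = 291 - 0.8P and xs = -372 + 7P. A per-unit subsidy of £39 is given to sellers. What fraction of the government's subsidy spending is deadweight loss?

Pre-subsidy: 291 - 0.8P = -372 + 7P gives P* = 85, x* = 223.
With the subsidy, sellers receive Ps = Pb + 39 for each unit, where Pb is the price buyers pay.
Supply in terms of Pb becomes xs = -372 + 7(Pb + 39) = -99 + 7Pb. Setting this equal to demand: 291 - 0.8Pb = -99 + 7Pb, so Pb = 50.
Sellers receive Ps = 50 + 39 = 89; x' = 291 − 0.8·50 = 251.
ΔCS = ½(223 + 251)(85 − 50) = 8295; ΔPS = ½(223 + 251)(89 − 85) = 948.
Government spending = 39 × 251 = 9789.
DWL = ½ × 39 × (251 − 223) = 546; fraction = 546 / 9789 = 14/251.

DWL / government spending = 14/251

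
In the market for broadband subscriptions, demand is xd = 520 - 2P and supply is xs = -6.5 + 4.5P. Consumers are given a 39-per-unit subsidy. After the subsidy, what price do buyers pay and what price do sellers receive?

Buyers pay 54; sellers receive 93

Pre-subsidy: 520 - 2P = -6.5 + 4.5P gives P* = 81, x* = 358.
With the rebate, buyers effectively pay Pb = Ps − 39, where Ps is the price sellers receive.
Demand in terms of Ps becomes xd = 520 − 2(Ps − 39) = 598 - 2Ps. Setting this equal to supply: 598 - 2Ps = -6.5 + 4.5Ps, so Ps = 93.
Buyers pay Pb = 93 − 39 = 54; x' = -6.5 + 4.5·93 = 412.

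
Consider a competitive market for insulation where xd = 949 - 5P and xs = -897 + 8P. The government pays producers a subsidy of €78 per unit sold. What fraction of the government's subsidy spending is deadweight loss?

Pre-subsidy: 949 - 5P = -897 + 8P gives P* = 142, x* = 239.
With the subsidy, sellers receive Ps = Pb + 78 for each unit, where Pb is the price buyers pay.
Supply in terms of Pb becomes xs = -897 + 8(Pb + 78) = -273 + 8Pb. Setting this equal to demand: 949 - 5Pb = -273 + 8Pb, so Pb = 94.
Sellers receive Ps = 94 + 78 = 172; x' = 949 − 5·94 = 479.
ΔCS = ½(239 + 479)(142 − 94) = 17232; ΔPS = ½(239 + 479)(172 − 142) = 10770.
Government spending = 78 × 479 = 37362.
DWL = ½ × 78 × (479 − 239) = 9360; fraction = 9360 / 37362 = 120/479.

DWL / government spending = 120/479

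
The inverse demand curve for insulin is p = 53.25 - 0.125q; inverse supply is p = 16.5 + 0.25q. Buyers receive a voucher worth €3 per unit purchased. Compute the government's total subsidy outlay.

Pre-subsidy: 53.25 - 0.125q = 16.5 + 0.25q gives q* = 98 and p* = 41.
With the rebate, buyers effectively pay pb = ps − 3, where ps is the price sellers receive.
On the curves, pb = 53.25 - 0.125q and ps = 16.5 + 0.25q; the wedge ps − pb = 3 gives 16.5 + 0.25q − (53.25 - 0.125q) = 3, so q' = 106.
Then pb = 53.25 − 0.125·106 = 40 and ps = 16.5 + 0.25·106 = 43.
Government outlay = subsidy × quantity = 3 × 106 = 318.

Government cost = €318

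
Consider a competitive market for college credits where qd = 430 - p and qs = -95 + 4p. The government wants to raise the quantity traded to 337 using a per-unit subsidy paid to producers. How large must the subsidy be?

Required subsidy s = 15 per unit

At q = 337, invert demand for the buyer price: pb = (430 − 337)/1 = 93; invert supply for the seller price: ps = (337 − (-95))/4 = 108.
The subsidy must fill the gap: s = ps − pb = 108 − 93 = 15.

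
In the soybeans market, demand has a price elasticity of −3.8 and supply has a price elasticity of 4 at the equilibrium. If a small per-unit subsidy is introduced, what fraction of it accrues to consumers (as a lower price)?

Consumer share = 20/39

For a small subsidy around the equilibrium, the benefit split depends on the relative slopes, which at a point are proportional to the elasticities.
Buyer share = εs/(εs + |εd|) = 4/(4 + 3.8) = 20/39; seller share = |εd|/(εs + |εd|) = 19/39.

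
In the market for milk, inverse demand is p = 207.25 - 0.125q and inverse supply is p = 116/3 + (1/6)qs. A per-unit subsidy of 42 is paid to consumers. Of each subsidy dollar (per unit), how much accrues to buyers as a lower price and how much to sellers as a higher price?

Pre-subsidy: 207.25 - 0.125q = 116/3 + (1/6)q gives q* = 578 and p* = 135.
With the rebate, buyers effectively pay pb = ps − 42, where ps is the price sellers receive.
On the curves, pb = 207.25 - 0.125q and ps = 116/3 + (1/6)q; the wedge ps − pb = 42 gives 116/3 + (1/6)q − (207.25 - 0.125q) = 42, so q' = 722.
Then pb = 207.25 − 0.125·722 = 117 and ps = 116/3 + (1/6)·722 = 159.
Buyers' price falls by p* − pb = 135 − 117 = 18; sellers' price rises by ps − p* = 159 − 135 = 24.

Buyers gain 18 per unit; sellers gain 24 per unit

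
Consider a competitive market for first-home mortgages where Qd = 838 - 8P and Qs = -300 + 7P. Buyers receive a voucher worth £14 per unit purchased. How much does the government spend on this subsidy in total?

Pre-subsidy: 838 - 8P = -300 + 7P gives P* = 1138/15, Q* = 3466/15.
With the rebate, buyers effectively pay Pb = Ps − 14, where Ps is the price sellers receive.
Demand in terms of Ps becomes Qd = 838 − 8(Ps − 14) = 950 - 8Ps. Setting this equal to supply: 950 - 8Ps = -300 + 7Ps, so Ps = 250/3.
Buyers pay Pb = 250/3 − 14 = 208/3; Q' = -300 + 7·(250/3) = 850/3.
Government outlay = subsidy × quantity = 14 × 850/3 = 11900/3.

Government cost = 11900/3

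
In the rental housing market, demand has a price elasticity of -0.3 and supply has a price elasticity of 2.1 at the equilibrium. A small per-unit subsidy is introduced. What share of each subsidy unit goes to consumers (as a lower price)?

For a small subsidy around the equilibrium, the benefit split depends on the relative slopes, which at a point are proportional to the elasticities.
Buyer share = εs/(εs + |εd|) = 2.1/(2.1 + 0.3) = 0.875; seller share = |εd|/(εs + |εd|) = 0.125.

Consumer share = 0.875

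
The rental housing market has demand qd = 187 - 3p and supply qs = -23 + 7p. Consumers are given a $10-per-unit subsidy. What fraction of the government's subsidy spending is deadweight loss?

DWL / government spending = 21/290

Pre-subsidy: 187 - 3p = -23 + 7p gives p* = 21, q* = 124.
With the rebate, buyers effectively pay pb = ps − 10, where ps is the price sellers receive.
Demand in terms of ps becomes qd = 187 − 3(ps − 10) = 217 - 3ps. Setting this equal to supply: 217 - 3ps = -23 + 7ps, so ps = 24.
Buyers pay pb = 24 − 10 = 14; q' = -23 + 7·24 = 145.
ΔCS = ½(124 + 145)(21 − 14) = 941.5; ΔPS = ½(124 + 145)(24 − 21) = 403.5.
Government spending = 10 × 145 = 1450.
DWL = ½ × 10 × (145 − 124) = 105; fraction = 105 / 1450 = 21/290.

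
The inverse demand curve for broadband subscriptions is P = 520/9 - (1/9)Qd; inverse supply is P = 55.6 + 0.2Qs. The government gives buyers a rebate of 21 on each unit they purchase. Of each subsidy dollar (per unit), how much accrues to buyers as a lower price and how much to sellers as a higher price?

Pre-subsidy: 520/9 - (1/9)Q = 55.6 + 0.2Q gives Q* = 7 and P* = 57.
With the rebate, buyers effectively pay Pb = Ps − 21, where Ps is the price sellers receive.
On the curves, Pb = 520/9 - (1/9)Q and Ps = 55.6 + 0.2Q; the wedge Ps − Pb = 21 gives 55.6 + 0.2Q − (520/9 - (1/9)Q) = 21, so Q' = 74.5.
Then Pb = 520/9 − (1/9)·74.5 = 49.5 and Ps = 55.6 + 0.2·74.5 = 70.5.
Buyers' price falls by P* − Pb = 57 − 49.5 = 7.5; sellers' price rises by Ps − P* = 70.5 − 57 = 13.5.

Buyers gain 7.5 per unit; sellers gain 13.5 per unit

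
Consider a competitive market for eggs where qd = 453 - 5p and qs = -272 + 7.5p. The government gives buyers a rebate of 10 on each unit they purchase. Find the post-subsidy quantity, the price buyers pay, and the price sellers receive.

Pre-subsidy: 453 - 5p = -272 + 7.5p gives p* = 58, q* = 163.
With the rebate, buyers effectively pay pb = ps − 10, where ps is the price sellers receive.
Demand in terms of ps becomes qd = 453 − 5(ps − 10) = 503 - 5ps. Setting this equal to supply: 503 - 5ps = -272 + 7.5ps, so ps = 62.
Buyers pay pb = 62 − 10 = 52; q' = -272 + 7.5·62 = 193.

q' = 193; buyers pay 52; sellers receive 62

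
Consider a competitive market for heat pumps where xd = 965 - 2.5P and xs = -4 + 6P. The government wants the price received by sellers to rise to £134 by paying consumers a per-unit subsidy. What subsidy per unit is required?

Required subsidy s = £68 per unit

At a seller price of 134, quantity supplied is -4 + 6·134 = 800.
Buyers absorb 800 only when they pay Pb with 965 − 2.5·Pb = 800, i.e. Pb = 66.
s = Ps − Pb = 134 − 66 = 68.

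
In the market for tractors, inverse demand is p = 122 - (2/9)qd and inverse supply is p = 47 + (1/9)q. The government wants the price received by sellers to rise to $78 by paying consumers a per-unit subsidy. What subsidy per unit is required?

At a seller price of 78, quantity supplied is -423 + 9·78 = 279.
Buyers absorb 279 only when they pay pb = 122 − (2/9)·279 = 60.
s = ps − pb = 78 − 60 = 18.

Required subsidy s = $18 per unit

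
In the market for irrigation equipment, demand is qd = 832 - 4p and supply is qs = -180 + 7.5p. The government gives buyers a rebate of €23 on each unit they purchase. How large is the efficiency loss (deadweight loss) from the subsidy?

Pre-subsidy: 832 - 4p = -180 + 7.5p gives p* = 88, q* = 480.
With the rebate, buyers effectively pay pb = ps − 23, where ps is the price sellers receive.
Demand in terms of ps becomes qd = 832 − 4(ps − 23) = 924 - 4ps. Setting this equal to supply: 924 - 4ps = -180 + 7.5ps, so ps = 96.
Buyers pay pb = 96 − 23 = 73; q' = -180 + 7.5·96 = 540.
The subsidy expands output by 540 − 480 = 60 past the efficient level; on those units the gap between marginal cost and willingness to pay runs from 0 up to 23.
DWL = ½ × 23 × 60 = 690.

Deadweight loss = €690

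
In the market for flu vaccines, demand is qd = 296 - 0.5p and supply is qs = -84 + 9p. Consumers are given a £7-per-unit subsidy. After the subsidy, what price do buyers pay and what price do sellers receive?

Buyers pay 634/19; sellers receive 767/19

Pre-subsidy: 296 - 0.5p = -84 + 9p gives p* = 40, q* = 276.
With the rebate, buyers effectively pay pb = ps − 7, where ps is the price sellers receive.
Demand in terms of ps becomes qd = 296 − 0.5(ps − 7) = 299.5 - 0.5ps. Setting this equal to supply: 299.5 - 0.5ps = -84 + 9ps, so ps = 767/19.
Buyers pay pb = 767/19 − 7 = 634/19; q' = -84 + 9·(767/19) = 5307/19.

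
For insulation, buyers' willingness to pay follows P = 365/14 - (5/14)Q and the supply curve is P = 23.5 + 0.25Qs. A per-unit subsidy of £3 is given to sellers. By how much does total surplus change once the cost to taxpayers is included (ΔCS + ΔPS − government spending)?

Pre-subsidy: 365/14 - (5/14)Q = 23.5 + 0.25Q gives Q* = 72/17 and P* = 835/34.
With the subsidy, sellers receive Ps = Pb + 3 for each unit, where Pb is the price buyers pay.
On the curves, Pb = 365/14 - (5/14)Q and Ps = 23.5 + 0.25Q; the wedge Ps − Pb = 3 gives 23.5 + 0.25Q − (365/14 - (5/14)Q) = 3, so Q' = 156/17.
Then Pb = 365/14 − (5/14)·(156/17) = 775/34 and Ps = 23.5 + 0.25·(156/17) = 877/34.
ΔCS = ½(72/17 + 156/17)(835/34 − 775/34) = 3420/289; ΔPS = ½(72/17 + 156/17)(877/34 − 835/34) = 2394/289.
Government spending = 3 × 156/17 = 468/17.
Net change = 3420/289 + 2394/289 − 468/17 = -126/17. The loss equals the DWL triangle ½·3·84/17.

Net change in total surplus = -126/17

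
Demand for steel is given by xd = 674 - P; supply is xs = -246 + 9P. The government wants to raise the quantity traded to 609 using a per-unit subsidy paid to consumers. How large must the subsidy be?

At x = 609, invert demand for the buyer price: Pb = (674 − 609)/1 = 65; invert supply for the seller price: Ps = (609 − (-246))/9 = 95.
The subsidy must fill the gap: s = Ps − Pb = 95 − 65 = 30.

Required subsidy s = 30 per unit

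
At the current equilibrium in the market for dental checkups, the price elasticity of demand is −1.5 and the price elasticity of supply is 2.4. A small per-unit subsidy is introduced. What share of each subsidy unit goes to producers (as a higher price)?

Producer share = 5/13

For a small subsidy around the equilibrium, the benefit split depends on the relative slopes, which at a point are proportional to the elasticities.
Buyer share = εs/(εs + |εd|) = 2.4/(2.4 + 1.5) = 8/13; seller share = |εd|/(εs + |εd|) = 5/13.
So producers capture 5/13 of the subsidy.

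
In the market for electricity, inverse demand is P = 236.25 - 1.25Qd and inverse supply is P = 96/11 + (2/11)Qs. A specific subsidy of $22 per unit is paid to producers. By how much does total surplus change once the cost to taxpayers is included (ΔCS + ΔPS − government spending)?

Pre-subsidy: 236.25 - 1.25Q = 96/11 + (2/11)Q gives Q* = 3337/21 and P* = 790/21.
With the subsidy, sellers receive Ps = Pb + 22 for each unit, where Pb is the price buyers pay.
On the curves, Pb = 236.25 - 1.25Q and Ps = 96/11 + (2/11)Q; the wedge Ps − Pb = 22 gives 96/11 + (2/11)Q − (236.25 - 1.25Q) = 22, so Q' = 10979/63.
Then Pb = 236.25 − 1.25·(10979/63) = 1160/63 and Ps = 96/11 + (2/11)·(10979/63) = 2546/63.
ΔCS = ½(3337/21 + 10979/63)(790/21 − 1160/63) = 12698950/3969; ΔPS = ½(3337/21 + 10979/63)(2546/63 − 790/21) = 1847120/3969.
Government spending = 22 × 10979/63 = 241538/63.
Net change = 12698950/3969 + 1847120/3969 − 241538/63 = -10648/63. The loss equals the DWL triangle ½·22·968/63.

Net change in total surplus = -10648/63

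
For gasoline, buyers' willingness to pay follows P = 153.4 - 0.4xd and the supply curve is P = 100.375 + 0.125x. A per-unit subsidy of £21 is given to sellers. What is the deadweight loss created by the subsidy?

Pre-subsidy: 153.4 - 0.4x = 100.375 + 0.125x gives x* = 101 and P* = 113.
With the subsidy, sellers receive Ps = Pb + 21 for each unit, where Pb is the price buyers pay.
On the curves, Pb = 153.4 - 0.4x and Ps = 100.375 + 0.125x; the wedge Ps − Pb = 21 gives 100.375 + 0.125x − (153.4 - 0.4x) = 21, so x' = 141.
Then Pb = 153.4 − 0.4·141 = 97 and Ps = 100.375 + 0.125·141 = 118.
The subsidy expands output by 141 − 101 = 40 past the efficient level; on those units the gap between marginal cost and willingness to pay runs from 0 up to 21.
DWL = ½ × 21 × 40 = 420.

Deadweight loss = £420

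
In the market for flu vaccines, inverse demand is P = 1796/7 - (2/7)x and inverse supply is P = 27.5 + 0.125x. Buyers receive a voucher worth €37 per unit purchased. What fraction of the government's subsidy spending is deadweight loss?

DWL / government spending = 259/3725

Pre-subsidy: 1796/7 - (2/7)x = 27.5 + 0.125x gives x* = 12828/23 and P* = 2236/23.
With the rebate, buyers effectively pay Pb = Ps − 37, where Ps is the price sellers receive.
On the curves, Pb = 1796/7 - (2/7)x and Ps = 27.5 + 0.125x; the wedge Ps − Pb = 37 gives 27.5 + 0.125x − (1796/7 - (2/7)x) = 37, so x' = 14900/23.
Then Pb = 1796/7 − (2/7)·(14900/23) = 1644/23 and Ps = 27.5 + 0.125·(14900/23) = 2495/23.
ΔCS = ½(12828/23 + 14900/23)(2236/23 − 1644/23) = 8207488/529; ΔPS = ½(12828/23 + 14900/23)(2495/23 − 2236/23) = 3590776/529.
Government spending = 37 × 14900/23 = 551300/23.
DWL = ½ × 37 × (14900/23 − 12828/23) = 38332/23; fraction = (38332/23) / (551300/23) = 259/3725.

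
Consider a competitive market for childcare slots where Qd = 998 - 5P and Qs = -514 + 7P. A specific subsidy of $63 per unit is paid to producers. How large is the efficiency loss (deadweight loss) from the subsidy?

Pre-subsidy: 998 - 5P = -514 + 7P gives P* = 126, Q* = 368.
With the subsidy, sellers receive Ps = Pb + 63 for each unit, where Pb is the price buyers pay.
Supply in terms of Pb becomes Qs = -514 + 7(Pb + 63) = -73 + 7Pb. Setting this equal to demand: 998 - 5Pb = -73 + 7Pb, so Pb = 89.25.
Sellers receive Ps = 89.25 + 63 = 152.25; Q' = 998 − 5·89.25 = 551.75.
The subsidy expands output by 551.75 − 368 = 183.75 past the efficient level; on those units the gap between marginal cost and willingness to pay runs from 0 up to 63.
DWL = ½ × 63 × 183.75 = 5788.125.

Deadweight loss = $5788.125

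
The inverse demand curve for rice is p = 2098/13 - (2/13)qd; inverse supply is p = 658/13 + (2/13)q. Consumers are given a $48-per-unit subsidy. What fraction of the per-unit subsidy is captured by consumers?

Pre-subsidy: 2098/13 - (2/13)q = 658/13 + (2/13)q gives q* = 360 and p* = 106.
With the rebate, buyers effectively pay pb = ps − 48, where ps is the price sellers receive.
On the curves, pb = 2098/13 - (2/13)q and ps = 658/13 + (2/13)q; the wedge ps − pb = 48 gives 658/13 + (2/13)q − (2098/13 - (2/13)q) = 48, so q' = 516.
Then pb = 2098/13 − (2/13)·516 = 82 and ps = 658/13 + (2/13)·516 = 130.
Buyers' price falls by p* − pb = 106 − 82 = 24; sellers' price rises by ps − p* = 130 − 106 = 24.
So consumers capture 24/48 = 0.5 of each unit of subsidy.

Consumer share = 0.5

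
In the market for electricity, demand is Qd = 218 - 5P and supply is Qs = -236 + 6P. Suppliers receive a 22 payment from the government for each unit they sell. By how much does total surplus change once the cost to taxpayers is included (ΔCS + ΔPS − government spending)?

Pre-subsidy: 218 - 5P = -236 + 6P gives P* = 454/11, Q* = 128/11.
With the subsidy, sellers receive Ps = Pb + 22 for each unit, where Pb is the price buyers pay.
Supply in terms of Pb becomes Qs = -236 + 6(Pb + 22) = -104 + 6Pb. Setting this equal to demand: 218 - 5Pb = -104 + 6Pb, so Pb = 322/11.
Sellers receive Ps = 322/11 + 22 = 564/11; Q' = 218 − 5·(322/11) = 788/11.
ΔCS = ½(128/11 + 788/11)(454/11 − 322/11) = 5496/11; ΔPS = ½(128/11 + 788/11)(564/11 − 454/11) = 4580/11.
Government spending = 22 × 788/11 = 1576.
Net change = 5496/11 + 4580/11 − 1576 = -660. The loss equals the DWL triangle ½·22·60.

Net change in total surplus = -660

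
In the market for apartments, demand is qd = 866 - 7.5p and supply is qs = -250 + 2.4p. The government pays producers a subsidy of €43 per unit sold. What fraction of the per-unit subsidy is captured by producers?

Producer share = 25/33

Pre-subsidy: 866 - 7.5p = -250 + 2.4p gives p* = 1240/11, q* = 226/11.
With the subsidy, sellers receive ps = pb + 43 for each unit, where pb is the price buyers pay.
Supply in terms of pb becomes qs = -250 + 2.4(pb + 43) = -146.8 + 2.4pb. Setting this equal to demand: 866 - 7.5pb = -146.8 + 2.4pb, so pb = 3376/33.
Sellers receive ps = 3376/33 + 43 = 4795/33; q' = 866 − 7.5·(3376/33) = 1086/11.
Buyers' price falls by p* − pb = 1240/11 − 3376/33 = 344/33; sellers' price rises by ps − p* = 4795/33 − 1240/11 = 1075/33.
So producers capture (1075/33)/43 = 25/33 of each unit of subsidy.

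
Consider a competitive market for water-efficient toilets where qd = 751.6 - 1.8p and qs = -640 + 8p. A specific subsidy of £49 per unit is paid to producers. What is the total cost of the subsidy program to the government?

Government cost = £27832

Pre-subsidy: 751.6 - 1.8p = -640 + 8p gives p* = 142, q* = 496.
With the subsidy, sellers receive ps = pb + 49 for each unit, where pb is the price buyers pay.
Supply in terms of pb becomes qs = -640 + 8(pb + 49) = -248 + 8pb. Setting this equal to demand: 751.6 - 1.8pb = -248 + 8pb, so pb = 102.
Sellers receive ps = 102 + 49 = 151; q' = 751.6 − 1.8·102 = 568.
Government outlay = subsidy × quantity = 49 × 568 = 27832.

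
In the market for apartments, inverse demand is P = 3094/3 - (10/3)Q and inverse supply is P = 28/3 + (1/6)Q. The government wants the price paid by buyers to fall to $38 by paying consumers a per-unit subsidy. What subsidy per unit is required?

Required subsidy s = $21 per unit

At a buyer price of 38, quantity demanded is 309.4 − 0.3·38 = 298.
Sellers supply 298 only when they receive Ps = 28/3 + (1/6)·298 = 59.
s = Ps − Pb = 59 − 38 = 21.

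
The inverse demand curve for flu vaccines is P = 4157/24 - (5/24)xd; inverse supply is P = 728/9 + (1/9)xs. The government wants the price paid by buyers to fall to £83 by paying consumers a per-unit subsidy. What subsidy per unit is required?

Required subsidy s = £46 per unit

At a buyer price of 83, quantity demanded is 831.4 − 4.8·83 = 433.
Sellers supply 433 only when they receive Ps = 728/9 + (1/9)·433 = 129.
s = Ps − Pb = 129 − 83 = 46.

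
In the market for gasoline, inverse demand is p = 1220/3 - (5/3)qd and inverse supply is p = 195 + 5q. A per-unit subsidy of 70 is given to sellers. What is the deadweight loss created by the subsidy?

Pre-subsidy: 1220/3 - (5/3)q = 195 + 5q gives q* = 31.75 and p* = 353.75.
With the subsidy, sellers receive ps = pb + 70 for each unit, where pb is the price buyers pay.
On the curves, pb = 1220/3 - (5/3)q and ps = 195 + 5q; the wedge ps − pb = 70 gives 195 + 5q − (1220/3 - (5/3)q) = 70, so q' = 42.25.
Then pb = 1220/3 − (5/3)·42.25 = 336.25 and ps = 195 + 5·42.25 = 406.25.
The subsidy expands output by 42.25 − 31.75 = 10.5 past the efficient level; on those units the gap between marginal cost and willingness to pay runs from 0 up to 70.
DWL = ½ × 70 × 10.5 = 367.5.

Deadweight loss = 367.5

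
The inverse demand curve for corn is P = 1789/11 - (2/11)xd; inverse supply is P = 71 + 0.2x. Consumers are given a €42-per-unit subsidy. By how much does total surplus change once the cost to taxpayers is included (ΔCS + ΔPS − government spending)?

Pre-subsidy: 1789/11 - (2/11)x = 71 + 0.2x gives x* = 240 and P* = 119.
With the rebate, buyers effectively pay Pb = Ps − 42, where Ps is the price sellers receive.
On the curves, Pb = 1789/11 - (2/11)x and Ps = 71 + 0.2x; the wedge Ps − Pb = 42 gives 71 + 0.2x − (1789/11 - (2/11)x) = 42, so x' = 350.
Then Pb = 1789/11 − (2/11)·350 = 99 and Ps = 71 + 0.2·350 = 141.
ΔCS = ½(240 + 350)(119 − 99) = 5900; ΔPS = ½(240 + 350)(141 − 119) = 6490.
Government spending = 42 × 350 = 14700.
Net change = 5900 + 6490 − 14700 = -2310. The loss equals the DWL triangle ½·42·110.

Net change in total surplus = -€2310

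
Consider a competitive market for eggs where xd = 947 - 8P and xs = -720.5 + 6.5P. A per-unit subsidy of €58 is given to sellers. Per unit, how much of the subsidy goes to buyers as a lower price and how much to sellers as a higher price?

Pre-subsidy: 947 - 8P = -720.5 + 6.5P gives P* = 115, x* = 27.
With the subsidy, sellers receive Ps = Pb + 58 for each unit, where Pb is the price buyers pay.
Supply in terms of Pb becomes xs = -720.5 + 6.5(Pb + 58) = -343.5 + 6.5Pb. Setting this equal to demand: 947 - 8Pb = -343.5 + 6.5Pb, so Pb = 89.
Sellers receive Ps = 89 + 58 = 147; x' = 947 − 8·89 = 235.
Buyers' price falls by P* − Pb = 115 − 89 = 26; sellers' price rises by Ps − P* = 147 − 115 = 32.

Buyers gain €26 per unit; sellers gain €32 per unit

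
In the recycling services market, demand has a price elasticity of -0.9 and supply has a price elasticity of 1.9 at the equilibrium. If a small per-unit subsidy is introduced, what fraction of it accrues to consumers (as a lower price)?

For a small subsidy around the equilibrium, the benefit split depends on the relative slopes, which at a point are proportional to the elasticities.
Buyer share = εs/(εs + |εd|) = 1.9/(1.9 + 0.9) = 19/28; seller share = |εd|/(εs + |εd|) = 9/28.

Consumer share = 19/28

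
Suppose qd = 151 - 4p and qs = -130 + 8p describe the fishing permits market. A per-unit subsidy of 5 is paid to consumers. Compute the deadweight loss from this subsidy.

Deadweight loss = 100/3

Pre-subsidy: 151 - 4p = -130 + 8p gives p* = 281/12, q* = 172/3.
With the rebate, buyers effectively pay pb = ps − 5, where ps is the price sellers receive.
Demand in terms of ps becomes qd = 151 − 4(ps − 5) = 171 - 4ps. Setting this equal to supply: 171 - 4ps = -130 + 8ps, so ps = 301/12.
Buyers pay pb = 301/12 − 5 = 241/12; q' = -130 + 8·(301/12) = 212/3.
The subsidy expands output by 212/3 − 172/3 = 40/3 past the efficient level; on those units the gap between marginal cost and willingness to pay runs from 0 up to 5.
DWL = ½ × 5 × 40/3 = 100/3.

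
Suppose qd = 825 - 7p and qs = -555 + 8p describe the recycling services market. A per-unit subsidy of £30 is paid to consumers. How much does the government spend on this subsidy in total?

Pre-subsidy: 825 - 7p = -555 + 8p gives p* = 92, q* = 181.
With the rebate, buyers effectively pay pb = ps − 30, where ps is the price sellers receive.
Demand in terms of ps becomes qd = 825 − 7(ps − 30) = 1035 - 7ps. Setting this equal to supply: 1035 - 7ps = -555 + 8ps, so ps = 106.
Buyers pay pb = 106 − 30 = 76; q' = -555 + 8·106 = 293.
Government outlay = subsidy × quantity = 30 × 293 = 8790.

Government cost = £8790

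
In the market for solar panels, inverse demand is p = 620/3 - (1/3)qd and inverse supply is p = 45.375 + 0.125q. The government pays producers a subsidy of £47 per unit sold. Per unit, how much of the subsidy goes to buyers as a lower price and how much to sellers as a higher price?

Buyers gain 376/11 per unit; sellers gain 141/11 per unit

Pre-subsidy: 620/3 - (1/3)q = 45.375 + 0.125q gives q* = 3871/11 and p* = 983/11.
With the subsidy, sellers receive ps = pb + 47 for each unit, where pb is the price buyers pay.
On the curves, pb = 620/3 - (1/3)q and ps = 45.375 + 0.125q; the wedge ps − pb = 47 gives 45.375 + 0.125q − (620/3 - (1/3)q) = 47, so q' = 4999/11.
Then pb = 620/3 − (1/3)·(4999/11) = 607/11 and ps = 45.375 + 0.125·(4999/11) = 1124/11.
Buyers' price falls by p* − pb = 983/11 − 607/11 = 376/11; sellers' price rises by ps − p* = 1124/11 − 983/11 = 141/11.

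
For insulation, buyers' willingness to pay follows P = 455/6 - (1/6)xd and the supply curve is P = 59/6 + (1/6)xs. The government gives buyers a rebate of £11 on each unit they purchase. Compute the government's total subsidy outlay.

Pre-subsidy: 455/6 - (1/6)x = 59/6 + (1/6)x gives x* = 198 and P* = 257/6.
With the rebate, buyers effectively pay Pb = Ps − 11, where Ps is the price sellers receive.
On the curves, Pb = 455/6 - (1/6)x and Ps = 59/6 + (1/6)x; the wedge Ps − Pb = 11 gives 59/6 + (1/6)x − (455/6 - (1/6)x) = 11, so x' = 231.
Then Pb = 455/6 − (1/6)·231 = 112/3 and Ps = 59/6 + (1/6)·231 = 145/3.
Government outlay = subsidy × quantity = 11 × 231 = 2541.

Government cost = £2541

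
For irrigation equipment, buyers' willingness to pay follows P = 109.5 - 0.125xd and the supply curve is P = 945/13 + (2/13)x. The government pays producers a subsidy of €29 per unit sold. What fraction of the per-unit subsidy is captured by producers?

Pre-subsidy: 109.5 - 0.125x = 945/13 + (2/13)x gives x* = 132 and P* = 93.
With the subsidy, sellers receive Ps = Pb + 29 for each unit, where Pb is the price buyers pay.
On the curves, Pb = 109.5 - 0.125x and Ps = 945/13 + (2/13)x; the wedge Ps − Pb = 29 gives 945/13 + (2/13)x − (109.5 - 0.125x) = 29, so x' = 236.
Then Pb = 109.5 − 0.125·236 = 80 and Ps = 945/13 + (2/13)·236 = 109.
Buyers' price falls by P* − Pb = 93 − 80 = 13; sellers' price rises by Ps − P* = 109 − 93 = 16.
So producers capture 16/29 = 16/29 of each unit of subsidy.

Producer share = 16/29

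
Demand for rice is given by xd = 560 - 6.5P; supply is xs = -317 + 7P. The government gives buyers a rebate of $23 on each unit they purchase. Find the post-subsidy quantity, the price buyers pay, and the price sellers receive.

Pre-subsidy: 560 - 6.5P = -317 + 7P gives P* = 1754/27, x* = 3719/27.
With the rebate, buyers effectively pay Pb = Ps − 23, where Ps is the price sellers receive.
Demand in terms of Ps becomes xd = 560 − 6.5(Ps − 23) = 709.5 - 6.5Ps. Setting this equal to supply: 709.5 - 6.5Ps = -317 + 7Ps, so Ps = 2053/27.
Buyers pay Pb = 2053/27 − 23 = 1432/27; x' = -317 + 7·(2053/27) = 5812/27.

x' = 5812/27; buyers pay 1432/27; sellers receive 2053/27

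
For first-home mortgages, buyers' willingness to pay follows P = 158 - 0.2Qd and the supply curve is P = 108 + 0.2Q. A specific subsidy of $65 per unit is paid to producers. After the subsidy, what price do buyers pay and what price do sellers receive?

Pre-subsidy: 158 - 0.2Q = 108 + 0.2Q gives Q* = 125 and P* = 133.
With the subsidy, sellers receive Ps = Pb + 65 for each unit, where Pb is the price buyers pay.
On the curves, Pb = 158 - 0.2Q and Ps = 108 + 0.2Q; the wedge Ps − Pb = 65 gives 108 + 0.2Q − (158 - 0.2Q) = 65, so Q' = 287.5.
Then Pb = 158 − 0.2·287.5 = 100.5 and Ps = 108 + 0.2·287.5 = 165.5.

Buyers pay $100.5; sellers receive $165.5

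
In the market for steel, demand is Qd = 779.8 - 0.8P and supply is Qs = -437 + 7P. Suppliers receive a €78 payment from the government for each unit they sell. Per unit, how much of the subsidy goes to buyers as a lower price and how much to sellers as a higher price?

Buyers gain €70 per unit; sellers gain €8 per unit

Pre-subsidy: 779.8 - 0.8P = -437 + 7P gives P* = 156, Q* = 655.
With the subsidy, sellers receive Ps = Pb + 78 for each unit, where Pb is the price buyers pay.
Supply in terms of Pb becomes Qs = -437 + 7(Pb + 78) = 109 + 7Pb. Setting this equal to demand: 779.8 - 0.8Pb = 109 + 7Pb, so Pb = 86.
Sellers receive Ps = 86 + 78 = 164; Q' = 779.8 − 0.8·86 = 711.
Buyers' price falls by P* − Pb = 156 − 86 = 70; sellers' price rises by Ps − P* = 164 − 156 = 8.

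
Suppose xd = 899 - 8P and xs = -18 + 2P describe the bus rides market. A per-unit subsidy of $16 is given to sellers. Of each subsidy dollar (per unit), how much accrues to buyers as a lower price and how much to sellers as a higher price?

Pre-subsidy: 899 - 8P = -18 + 2P gives P* = 91.7, x* = 165.4.
With the subsidy, sellers receive Ps = Pb + 16 for each unit, where Pb is the price buyers pay.
Supply in terms of Pb becomes xs = -18 + 2(Pb + 16) = 14 + 2Pb. Setting this equal to demand: 899 - 8Pb = 14 + 2Pb, so Pb = 88.5.
Sellers receive Ps = 88.5 + 16 = 104.5; x' = 899 − 8·88.5 = 191.
Buyers' price falls by P* − Pb = 91.7 − 88.5 = 3.2; sellers' price rises by Ps − P* = 104.5 − 91.7 = 12.8.

Buyers gain $3.2 per unit; sellers gain $12.8 per unit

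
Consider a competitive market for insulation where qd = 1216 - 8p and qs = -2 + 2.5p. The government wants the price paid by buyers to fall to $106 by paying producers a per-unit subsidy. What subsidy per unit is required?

Required subsidy s = $42 per unit

At a buyer price of 106, quantity demanded is 1216 − 8·106 = 368.
Sellers supply 368 only when they receive ps with -2 + 2.5·ps = 368, i.e. ps = 148.
s = ps − pb = 148 − 106 = 42.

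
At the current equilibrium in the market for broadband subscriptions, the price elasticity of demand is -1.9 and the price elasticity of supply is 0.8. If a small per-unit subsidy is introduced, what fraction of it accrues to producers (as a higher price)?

Producer share = 19/27

For a small subsidy around the equilibrium, the benefit split depends on the relative slopes, which at a point are proportional to the elasticities.
Buyer share = εs/(εs + |εd|) = 0.8/(0.8 + 1.9) = 8/27; seller share = |εd|/(εs + |εd|) = 19/27.
So producers capture 19/27 of the subsidy.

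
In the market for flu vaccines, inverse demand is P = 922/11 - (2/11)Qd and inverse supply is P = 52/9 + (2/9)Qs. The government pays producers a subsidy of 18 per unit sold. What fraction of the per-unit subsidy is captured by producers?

Producer share = 0.55

Pre-subsidy: 922/11 - (2/11)Q = 52/9 + (2/9)Q gives Q* = 193.15 and P* = 48.7.
With the subsidy, sellers receive Ps = Pb + 18 for each unit, where Pb is the price buyers pay.
On the curves, Pb = 922/11 - (2/11)Q and Ps = 52/9 + (2/9)Q; the wedge Ps − Pb = 18 gives 52/9 + (2/9)Q − (922/11 - (2/11)Q) = 18, so Q' = 237.7.
Then Pb = 922/11 − (2/11)·237.7 = 40.6 and Ps = 52/9 + (2/9)·237.7 = 58.6.
Buyers' price falls by P* − Pb = 48.7 − 40.6 = 8.1; sellers' price rises by Ps − P* = 58.6 − 48.7 = 9.9.
So producers capture 9.9/18 = 0.55 of each unit of subsidy.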